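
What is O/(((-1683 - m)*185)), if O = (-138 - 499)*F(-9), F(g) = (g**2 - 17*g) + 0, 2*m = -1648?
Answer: 149058/158915 ≈ 0.93797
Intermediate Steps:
m = -824 (m = (1/2)*(-1648) = -824)
F(g) = g**2 - 17*g
O = -149058 (O = (-138 - 499)*(-9*(-17 - 9)) = -(-5733)*(-26) = -637*234 = -149058)
O/(((-1683 - m)*185)) = -149058*1/(185*(-1683 - 1*(-824))) = -149058*1/(185*(-1683 + 824)) = -149058/((-859*185)) = -149058/(-158915) = -149058*(-1/158915) = 149058/158915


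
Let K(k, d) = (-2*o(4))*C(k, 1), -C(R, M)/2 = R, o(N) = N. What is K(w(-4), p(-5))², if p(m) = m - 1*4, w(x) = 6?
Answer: 9216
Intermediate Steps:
p(m) = -4 + m (p(m) = m - 4 = -4 + m)
C(R, M) = -2*R
K(k, d) = 16*k (K(k, d) = (-2*4)*(-2*k) = -(-16)*k = 16*k)
K(w(-4), p(-5))² = (16*6)² = 96² = 9216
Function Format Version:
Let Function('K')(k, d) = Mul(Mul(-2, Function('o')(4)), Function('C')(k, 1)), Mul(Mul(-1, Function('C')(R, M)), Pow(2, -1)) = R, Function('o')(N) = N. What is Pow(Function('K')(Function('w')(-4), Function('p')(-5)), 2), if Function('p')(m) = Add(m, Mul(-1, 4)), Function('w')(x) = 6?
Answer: 9216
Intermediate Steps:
Function('p')(m) = Add(-4, m) (Function('p')(m) = Add(m, -4) = Add(-4, m))
Function('C')(R, M) = Mul(-2, R)
Function('K')(k, d) = Mul(16, k) (Function('K')(k, d) = Mul(Mul(-2, 4), Mul(-2, k)) = Mul(-8, Mul(-2, k)) = Mul(16, k))
Pow(Function('K')(Function('w')(-4), Function('p')(-5)), 2) = Pow(Mul(16, 6), 2) = Pow(96, 2) = 9216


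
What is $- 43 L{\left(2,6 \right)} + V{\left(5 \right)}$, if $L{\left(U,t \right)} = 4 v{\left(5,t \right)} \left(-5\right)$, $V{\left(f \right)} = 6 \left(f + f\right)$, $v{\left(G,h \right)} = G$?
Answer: $4360$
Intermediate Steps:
$V{\left(f \right)} = 12 f$ ($V{\left(f \right)} = 6 \cdot 2 f = 12 f$)
$L{\left(U,t \right)} = -100$ ($L{\left(U,t \right)} = 4 \cdot 5 \left(-5\right) = 20 \left(-5\right) = -100$)
$- 43 L{\left(2,6 \right)} + V{\left(5 \right)} = \left(-43\right) \left(-100\right) + 12 \cdot 5 = 4300 + 60 = 4360$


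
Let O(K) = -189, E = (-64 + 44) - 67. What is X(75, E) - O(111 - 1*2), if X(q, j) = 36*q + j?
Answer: 2802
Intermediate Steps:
E = -87 (E = -20 - 67 = -87)
X(q, j) = j + 36*q
X(75, E) - O(111 - 1*2) = (-87 + 36*75) - 1*(-189) = (-87 + 2700) + 189 = 2613 + 189 = 2802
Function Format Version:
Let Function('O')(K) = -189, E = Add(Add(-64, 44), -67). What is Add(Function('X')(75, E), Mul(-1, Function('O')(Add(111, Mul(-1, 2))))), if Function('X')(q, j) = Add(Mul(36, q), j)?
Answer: 2802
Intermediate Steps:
E = -87 (E = Add(-20, -67) = -87)
Function('X')(q, j) = Add(j, Mul(36, q))
Add(Function('X')(75, E), Mul(-1, Function('O')(Add(111, Mul(-1, 2))))) = Add(Add(-87, Mul(36, 75)), Mul(-1, -189)) = Add(Add(-87, 2700), 189) = Add(2613, 189) = 2802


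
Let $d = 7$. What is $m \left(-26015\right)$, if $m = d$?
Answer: $-182105$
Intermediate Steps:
$m = 7$
$m \left(-26015\right) = 7 \left(-26015\right) = -182105$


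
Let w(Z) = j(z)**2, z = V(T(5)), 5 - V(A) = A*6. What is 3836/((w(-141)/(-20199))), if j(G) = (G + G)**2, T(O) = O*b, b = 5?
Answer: -19370841/1768202500 ≈ -0.010955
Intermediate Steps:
T(O) = 5*O (T(O) = O*5 = 5*O)
V(A) = 5 - 6*A (V(A) = 5 - A*6 = 5 - 6*A)
z = -145 (z = 5 - 30*5 = 5 - 6*25 = 5 - 150 = -145)
j(G) = 4*G**2 (j(G) = (2*G)**2 = 4*G**2)
w(Z) = 7072810000 (w(Z) = (4*(-145)**2)**2 = (4*21025)**2 = 84100**2 = 7072810000)
3836/((w(-141)/(-20199))) = 3836/((7072810000/(-20199))) = 3836/((7072810000*(-1/20199))) = 3836/(-7072810000/20199) = 3836*(-20199/7072810000) = -19370841/1768202500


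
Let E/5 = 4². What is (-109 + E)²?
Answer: 841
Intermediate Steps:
E = 80 (E = 5*4² = 5*16 = 80)
(-109 + E)² = (-109 + 80)² = (-29)² = 841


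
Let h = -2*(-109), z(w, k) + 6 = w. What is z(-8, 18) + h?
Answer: 204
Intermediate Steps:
z(w, k) = -6 + w
h = 218
z(-8, 18) + h = (-6 - 8) + 218 = -14 + 218 = 204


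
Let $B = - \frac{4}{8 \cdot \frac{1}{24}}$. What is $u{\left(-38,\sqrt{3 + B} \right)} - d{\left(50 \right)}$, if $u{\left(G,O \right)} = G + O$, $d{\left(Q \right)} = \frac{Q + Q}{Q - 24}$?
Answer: $- \frac{544}{13} + 3 i \approx -41.846 + 3.0 i$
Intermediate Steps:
$B = -12$ ($B = - \frac{4}{8 \cdot \frac{1}{24}} = - 4 \frac{1}{\frac{1}{3}} = \left(-4\right) 3 = -12$)
$d{\left(Q \right)} = \frac{2 Q}{-24 + Q}$
$u{\left(-38,\sqrt{3 + B} \right)} - d{\left(50 \right)} = \left(-38 + \sqrt{3 - 12}\right) - 2 \cdot 50 \frac{1}{-24 + 50} = \left(-38 + \sqrt{-9}\right) - 2 \cdot 50 \cdot \frac{1}{26} = \left(-38 + 3 i\right) - 2 \cdot 50 \cdot \frac{1}{26} = \left(-38 + 3 i\right) - \frac{50}{13} = - \frac{544}{13} + 3 i$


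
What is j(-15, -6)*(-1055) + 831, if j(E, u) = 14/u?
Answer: 9878/3 ≈ 3292.7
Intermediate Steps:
j(-15, -6)*(-1055) + 831 = (14/(-6))*(-1055) + 831 = (14*(-1/6))*(-1055) + 831 = -7/3*(-1055) + 831 = 7385/3 + 831 = 9878/3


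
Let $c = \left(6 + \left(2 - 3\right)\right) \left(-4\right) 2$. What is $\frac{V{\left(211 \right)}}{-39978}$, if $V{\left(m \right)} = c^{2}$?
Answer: $- \frac{800}{19989} \approx -0.040022$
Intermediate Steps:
$c = -40$ ($c = \left(6 + \left(2 - 3\right)\right) \left(-4\right) 2 = \left(6 - 1\right) \left(-4\right) 2 = 5 \left(-4\right) 2 = \left(-20\right) 2 = -40$)
$V{\left(m \right)} = 1600$ ($V{\left(m \right)} = \left(-40\right)^{2} = 1600$)
$\frac{V{\left(211 \right)}}{-39978} = \frac{1600}{-39978} = 1600 \left(- \frac{1}{39978}\right) = - \frac{800}{19989}$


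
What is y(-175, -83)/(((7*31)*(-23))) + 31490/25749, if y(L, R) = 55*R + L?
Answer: 279216850/128513259 ≈ 2.1727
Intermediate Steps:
y(L, R) = L + 55*R
y(-175, -83)/(((7*31)*(-23))) + 31490/25749 = (-175 + 55*(-83))/(((7*31)*(-23))) + 31490/25749 = (-175 - 4565)/((217*(-23))) + 31490*(1/25749) = -4740/(-4991) + 31490/25749 = -4740*(-1/4991) + 31490/25749 = 4740/4991 + 31490/25749 = 279216850/128513259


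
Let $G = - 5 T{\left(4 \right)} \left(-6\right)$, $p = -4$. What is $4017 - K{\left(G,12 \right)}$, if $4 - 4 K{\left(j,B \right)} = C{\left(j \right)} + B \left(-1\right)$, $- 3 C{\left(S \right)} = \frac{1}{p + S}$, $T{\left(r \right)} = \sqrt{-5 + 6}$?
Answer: $\frac{1252055}{312} \approx 4013.0$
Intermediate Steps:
$T{\left(r \right)} = 1$ ($T{\left(r \right)} = \sqrt{1} = 1$)
$C{\left(S \right)} = - \frac{1}{3 \left(-4 + S\right)}$
$G = 30$ ($G = \left(-5\right) 1 \left(-6\right) = \left(-5\right) \left(-6\right) = 30$)
$K{\left(j,B \right)} = 1 + \frac{B}{4} + \frac{1}{4 \left(-12 + 3 j\right)}$ ($K{\left(j,B \right)} = 1 - \frac{- \frac{1}{-12 + 3 j} + B \left(-1\right)}{4} = 1 - \frac{- \frac{1}{-12 + 3 j} - B}{4} = 1 - \frac{- B - \frac{1}{-12 + 3 j}}{4} = 1 + \left(\frac{B}{4} + \frac{1}{4 \left(-12 + 3 j\right)}\right) = 1 + \frac{B}{4} + \frac{1}{4 \left(-12 + 3 j\right)}$)
$4017 - K{\left(G,12 \right)} = 4017 - \frac{1 + 3 \left(-4 + 30\right) \left(4 + 12\right)}{12 \left(-4 + 30\right)} = 4017 - \frac{1 + 3 \cdot 26 \cdot 16}{12 \cdot 26} = 4017 - \frac{1}{12} \cdot \frac{1}{26} \left(1 + 1248\right) = 4017 - \frac{1}{12} \cdot \frac{1}{26} \cdot 1249 = 4017 - \frac{1249}{312} = \frac{1252055}{312}$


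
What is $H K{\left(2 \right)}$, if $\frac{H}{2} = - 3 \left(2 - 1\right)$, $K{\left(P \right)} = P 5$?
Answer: $-60$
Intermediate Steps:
$K{\left(P \right)} = 5 P$
$H = -6$ ($H = 2 \left(- 3 \left(2 - 1\right)\right) = 2 \left(\left(-3\right) 1\right) = 2 \left(-3\right) = -6$)
$H K{\left(2 \right)} = - 6 \cdot 5 \cdot 2 = \left(-6\right) 10 = -60$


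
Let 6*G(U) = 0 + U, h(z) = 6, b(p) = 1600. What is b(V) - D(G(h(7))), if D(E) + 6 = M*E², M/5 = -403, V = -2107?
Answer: 3621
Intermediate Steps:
G(U) = U/6 (G(U) = (0 + U)/6 = U/6)
M = -2015 (M = 5*(-403) = -2015)
D(E) = -6 - 2015*E²
b(V) - D(G(h(7))) = 1600 - (-6 - 2015*1²) = 1600 - (-6 - 2015*1) = 1600 - (-6 - 2015) = 1600 - 1*(-2021) = 1600 + 2021 = 3621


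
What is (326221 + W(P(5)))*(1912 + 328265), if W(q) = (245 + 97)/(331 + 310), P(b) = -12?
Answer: 69042653106531/641 ≈ 1.0771e+11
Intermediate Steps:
W(q) = 342/641
(326221 + W(P(5)))*(1912 + 328265) = (326221 + 342/641)*(1912 + 328265) = (209108003/641)*330177 = 69042653106531/641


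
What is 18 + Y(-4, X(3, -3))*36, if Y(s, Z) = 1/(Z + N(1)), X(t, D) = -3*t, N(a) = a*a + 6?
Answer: 0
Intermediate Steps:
N(a) = 6 + a² (N(a) = a² + 6 = 6 + a²)
Y(s, Z) = 1/(7 + Z) (Y(s, Z) = 1/(Z + (6 + 1²)) = 1/(Z + (6 + 1)) = 1/(Z + 7) = 1/(7 + Z))
18 + Y(-4, X(3, -3))*36 = 18 + 36/(7 - 3*3) = 18 + 36/(7 - 9) = 18 + 36/(-2) = 18 - ½*36 = 18 - 18 = 0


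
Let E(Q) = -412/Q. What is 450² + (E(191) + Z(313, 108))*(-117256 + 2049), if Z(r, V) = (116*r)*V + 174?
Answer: -86289341421422/191 ≈ -4.5178e+11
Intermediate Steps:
Z(r, V) = 174 + 116*V*r (Z(r, V) = 116*V*r + 174 = 174 + 116*V*r)
450² + (E(191) + Z(313, 108))*(-117256 + 2049) = 450² + (-412/191 + (174 + 116*108*313))*(-117256 + 2049) = 202500 + (-412*1/191 + (174 + 3921264))*(-115207) = 202500 + (-412/191 + 3921438)*(-115207) = 202500 + (748994246/191)*(-115207) = 202500 - 86289380098922/191 = -86289341421422/191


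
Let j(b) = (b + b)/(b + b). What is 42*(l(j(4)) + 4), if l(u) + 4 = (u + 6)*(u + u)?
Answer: 588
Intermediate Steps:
j(b) = 1 (j(b) = (2*b)/((2*b)) = (2*b)*(1/(2*b)) = 1)
l(u) = -4 + 2*u*(6 + u) (l(u) = -4 + (u + 6)*(u + u) = -4 + (6 + u)*(2*u) = -4 + 2*u*(6 + u))
42*(l(j(4)) + 4) = 42*((-4 + 2*1² + 12*1) + 4) = 42*((-4 + 2*1 + 12) + 4) = 42*((-4 + 2 + 12) + 4) = 42*(10 + 4) = 42*14 = 588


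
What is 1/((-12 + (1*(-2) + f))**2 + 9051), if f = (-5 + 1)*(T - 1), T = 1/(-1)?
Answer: 1/9087 ≈ 0.00011005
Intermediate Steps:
T = -1
f = 8 (f = (-5 + 1)*(-1 - 1) = -4*(-2) = 8)
1/((-12 + (1*(-2) + f))**2 + 9051) = 1/((-12 + (1*(-2) + 8))**2 + 9051) = 1/((-12 + (-2 + 8))**2 + 9051) = 1/((-12 + 6)**2 + 9051) = 1/((-6)**2 + 9051) = 1/(36 + 9051) = 1/9087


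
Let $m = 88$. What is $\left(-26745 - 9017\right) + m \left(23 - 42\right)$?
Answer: $-37434$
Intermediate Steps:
$\left(-26745 - 9017\right) + m \left(23 - 42\right) = \left(-26745 - 9017\right) + 88 \left(23 - 42\right) = -35762 + 88 \left(-19\right) = -35762 - 1672 = -37434$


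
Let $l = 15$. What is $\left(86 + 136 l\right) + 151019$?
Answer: $153145$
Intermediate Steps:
$\left(86 + 136 l\right) + 151019 = \left(86 + 136 \cdot 15\right) + 151019 = \left(86 + 2040\right) + 151019 = 2126 + 151019 = 153145$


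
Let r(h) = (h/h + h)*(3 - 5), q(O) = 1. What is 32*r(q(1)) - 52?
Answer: -180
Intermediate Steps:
r(h) = -2 - 2*h (r(h) = (1 + h)*(-2) = -2 - 2*h)
32*r(q(1)) - 52 = 32*(-2 - 2*1) - 52 = 32*(-2 - 2) - 52 = 32*(-4) - 52 = -128 - 52 = -180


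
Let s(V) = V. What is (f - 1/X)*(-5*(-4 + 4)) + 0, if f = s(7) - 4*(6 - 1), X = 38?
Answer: 0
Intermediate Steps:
f = -13 (f = 7 - 4*(6 - 1) = 7 - 4*5 = 7 - 1*20 = 7 - 20 = -13)
(f - 1/X)*(-5*(-4 + 4)) + 0 = (-13 - 1/38)*(-5*(-4 + 4)) + 0 = (-13 - 1*1/38)*(-5*0) + 0 = (-13 - 1/38)*0 + 0 = -495/38*0 + 0 = 0 + 0 = 0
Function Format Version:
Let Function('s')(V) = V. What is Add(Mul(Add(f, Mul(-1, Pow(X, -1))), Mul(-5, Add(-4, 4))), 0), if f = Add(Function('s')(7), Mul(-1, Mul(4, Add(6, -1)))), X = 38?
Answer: 0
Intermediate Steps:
f = -13 (f = Add(7, Mul(-1, Mul(4, Add(6, -1)))) = Add(7, Mul(-1, Mul(4, 5))) = Add(7, Mul(-1, 20)) = Add(7, -20) = -13)
Add(Mul(Add(f, Mul(-1, Pow(X, -1))), Mul(-5, Add(-4, 4))), 0) = Add(Mul(Add(-13, Mul(-1, Pow(38, -1))), Mul(-5, Add(-4, 4))), 0) = Add(Mul(Add(-13, Mul(-1, Rational(1, 38))), Mul(-5, 0)), 0) = Add(Mul(Add(-13, Rational(-1, 38)), 0), 0) = Add(Mul(Rational(-495, 38), 0), 0) = Add(0, 0) = 0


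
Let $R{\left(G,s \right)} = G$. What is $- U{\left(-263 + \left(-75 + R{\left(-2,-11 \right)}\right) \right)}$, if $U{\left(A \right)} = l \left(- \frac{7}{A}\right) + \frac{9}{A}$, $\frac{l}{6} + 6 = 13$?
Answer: $- \frac{57}{68} \approx -0.83823$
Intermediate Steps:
$l = 42$ ($l = -36 + 6 \cdot 13 = -36 + 78 = 42$)
$U{\left(A \right)} = - \frac{285}{A}$ ($U{\left(A \right)} = 42 \left(- \frac{7}{A}\right) + \frac{9}{A} = - \frac{294}{A} + \frac{9}{A} = - \frac{285}{A}$)
$- U{\left(-263 + \left(-75 + R{\left(-2,-11 \right)}\right) \right)} = - \frac{-285}{-263 - 77} = - \frac{-285}{-340} = - \frac{\left(-285\right) \left(-1\right)}{340} = \left(-1\right) \frac{57}{68} = - \frac{57}{68}$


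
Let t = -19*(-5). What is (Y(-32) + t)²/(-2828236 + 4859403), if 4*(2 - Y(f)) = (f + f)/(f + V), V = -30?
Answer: 8994001/1951951487 ≈ 0.0046077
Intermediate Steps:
t = 95
Y(f) = 2 - f/(2*(-30 + f)) (Y(f) = 2 - (f + f)/(4*(f - 30)) = 2 - 2*f/(4*(-30 + f)) = 2 - f/(2*(-30 + f)))
(Y(-32) + t)²/(-2828236 + 4859403) = (3*(-40 - 32)/(2*(-30 - 32)) + 95)²/(-2828236 + 4859403) = ((3/2)*(-72)/(-62) + 95)²/2031167 = ((3/2)*(-1/62)*(-72) + 95)²*(1/2031167) = (54/31 + 95)²*(1/2031167) = (2999/31)²*(1/2031167) = (8994001/961)*(1/2031167) = 8994001/1951951487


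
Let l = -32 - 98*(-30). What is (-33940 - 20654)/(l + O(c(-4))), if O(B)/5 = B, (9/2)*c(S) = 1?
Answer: -245673/13091 ≈ -18.767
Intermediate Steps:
c(S) = 2/9 (c(S) = (2/9)*1 = 2/9)
l = 2908 (l = -32 + 2940 = 2908)
O(B) = 5*B
(-33940 - 20654)/(l + O(c(-4))) = (-33940 - 20654)/(2908 + 5*(2/9)) = -54594/(2908 + 10/9) = -54594/26182/9 = -54594*9/26182 = -245673/13091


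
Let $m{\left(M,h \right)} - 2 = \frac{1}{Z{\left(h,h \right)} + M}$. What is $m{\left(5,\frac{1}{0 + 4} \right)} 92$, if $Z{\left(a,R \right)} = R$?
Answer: $\frac{4232}{21} \approx 201.52$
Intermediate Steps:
$m{\left(M,h \right)} = 2 + \frac{1}{M + h}$ ($m{\left(M,h \right)} = 2 + \frac{1}{h + M} = 2 + \frac{1}{M + h}$)
$m{\left(5,\frac{1}{0 + 4} \right)} 92 = \frac{1 + 2 \cdot 5 + \frac{2}{0 + 4}}{5 + \frac{1}{0 + 4}} \cdot 92 = \frac{1 + 10 + \frac{2}{4}}{5 + \frac{1}{4}} \cdot 92 = \frac{1 + 10 + 2 \cdot \frac{1}{4}}{5 + \frac{1}{4}} \cdot 92 = \frac{1 + 10 + \frac{1}{2}}{\frac{21}{4}} \cdot 92 = \frac{4}{21} \cdot \frac{23}{2} \cdot 92 = \frac{46}{21} \cdot 92 = \frac{4232}{21}$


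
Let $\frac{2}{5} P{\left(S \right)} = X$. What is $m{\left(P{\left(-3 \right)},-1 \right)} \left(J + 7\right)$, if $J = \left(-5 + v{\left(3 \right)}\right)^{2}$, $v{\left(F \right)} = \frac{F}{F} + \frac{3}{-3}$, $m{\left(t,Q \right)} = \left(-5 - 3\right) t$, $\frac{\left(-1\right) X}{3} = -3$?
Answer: $-5760$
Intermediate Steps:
$X = 9$ ($X = \left(-3\right) \left(-3\right) = 9$)
$P{\left(S \right)} = \frac{45}{2}$ ($P{\left(S \right)} = \frac{5}{2} \cdot 9 = \frac{45}{2}$)
$m{\left(t,Q \right)} = - 8 t$
$v{\left(F \right)} = 0$ ($v{\left(F \right)} = 1 + 3 \left(- \frac{1}{3}\right) = 1 - 1 = 0$)
$J = 25$ ($J = \left(-5 + 0\right)^{2} = \left(-5\right)^{2} = 25$)
$m{\left(P{\left(-3 \right)},-1 \right)} \left(J + 7\right) = \left(-8\right) \frac{45}{2} \left(25 + 7\right) = \left(-180\right) 32 = -5760$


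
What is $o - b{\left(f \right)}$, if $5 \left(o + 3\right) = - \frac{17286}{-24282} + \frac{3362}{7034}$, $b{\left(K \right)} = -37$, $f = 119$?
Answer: $\frac{2436596314}{71166495} \approx 34.238$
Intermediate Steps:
$o = - \frac{196564001}{71166495}$ ($o = -3 + \frac{- \frac{17286}{-24282} + \frac{3362}{7034}}{5} = -3 + \frac{\left(-17286\right) \left(- \frac{1}{24282}\right) + 3362 \cdot \frac{1}{7034}}{5} = -3 + \frac{\frac{2881}{4047} + \frac{1681}{3517}}{5} = -3 + \frac{1}{5} \cdot \frac{16935484}{14233299} = -3 + \frac{16935484}{71166495} = - \frac{196564001}{71166495} \approx -2.762$)
$o - b{\left(f \right)} = - \frac{196564001}{71166495} - -37 = - \frac{196564001}{71166495} + 37 = \frac{2436596314}{71166495}$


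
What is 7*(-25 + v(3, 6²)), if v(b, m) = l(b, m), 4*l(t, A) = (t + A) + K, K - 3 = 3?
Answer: -385/4 ≈ -96.250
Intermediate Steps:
K = 6 (K = 3 + 3 = 6)
l(t, A) = 3/2 + A/4 + t/4 (l(t, A) = ((t + A) + 6)/4 = ((A + t) + 6)/4 = (6 + A + t)/4 = 3/2 + A/4 + t/4)
v(b, m) = 3/2 + b/4 + m/4 (v(b, m) = 3/2 + m/4 + b/4 = 3/2 + b/4 + m/4)
7*(-25 + v(3, 6²)) = 7*(-25 + (3/2 + (¼)*3 + (¼)*6²)) = 7*(-25 + (3/2 + ¾ + (¼)*36)) = 7*(-25 + (3/2 + ¾ + 9)) = 7*(-25 + 45/4) = 7*(-55/4) = -385/4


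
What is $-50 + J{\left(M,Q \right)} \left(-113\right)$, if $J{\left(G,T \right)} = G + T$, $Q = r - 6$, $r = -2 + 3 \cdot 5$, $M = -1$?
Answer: $-728$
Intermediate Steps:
$r = 13$ ($r = -2 + 15 = 13$)
$Q = 7$ ($Q = 13 - 6 = 7$)
$-50 + J{\left(M,Q \right)} \left(-113\right) = -50 + \left(-1 + 7\right) \left(-113\right) = -50 + 6 \left(-113\right) = -50 - 678 = -728$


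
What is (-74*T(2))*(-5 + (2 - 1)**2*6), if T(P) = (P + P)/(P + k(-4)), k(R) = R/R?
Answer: -296/3 ≈ -98.667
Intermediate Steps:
k(R) = 1
T(P) = 2*P/(1 + P) (T(P) = (P + P)/(P + 1) = (2*P)/(1 + P) = 2*P/(1 + P))
(-74*T(2))*(-5 + (2 - 1)**2*6) = (-148*2/(1 + 2))*(-5 + (2 - 1)**2*6) = (-148*2/3)*(-5 + 1**2*6) = (-148*2/3)*(-5 + 1*6) = (-74*4/3)*(-5 + 6) = -296/3*1 = -296/3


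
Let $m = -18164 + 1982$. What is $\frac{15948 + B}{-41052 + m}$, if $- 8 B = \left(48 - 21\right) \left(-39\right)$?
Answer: $- \frac{42879}{152624} \approx -0.28095$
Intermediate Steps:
$m = -16182$
$B = \frac{1053}{8}$ ($B = - \frac{\left(48 - 21\right) \left(-39\right)}{8} = - \frac{27 \left(-39\right)}{8} = \left(- \frac{1}{8}\right) \left(-1053\right) = \frac{1053}{8} \approx 131.63$)
$\frac{15948 + B}{-41052 + m} = \frac{15948 + \frac{1053}{8}}{-41052 - 16182} = \frac{128637}{8 \left(-57234\right)} = \frac{128637}{8} \left(- \frac{1}{57234}\right) = - \frac{42879}{152624}$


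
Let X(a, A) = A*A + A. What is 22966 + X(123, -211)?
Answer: 67276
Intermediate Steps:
X(a, A) = A + A² (X(a, A) = A² + A = A + A²)
22966 + X(123, -211) = 22966 - 211*(1 - 211) = 22966 - 211*(-210) = 22966 + 44310 = 67276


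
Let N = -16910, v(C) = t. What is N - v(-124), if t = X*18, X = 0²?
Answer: -16910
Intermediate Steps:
X = 0
t = 0 (t = 0*18 = 0)
v(C) = 0
N - v(-124) = -16910 - 1*0 = -16910 + 0 = -16910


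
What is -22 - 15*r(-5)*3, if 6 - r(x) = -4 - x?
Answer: -247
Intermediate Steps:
r(x) = 10 + x (r(x) = 6 - (-4 - x) = 6 + (4 + x) = 10 + x)
-22 - 15*r(-5)*3 = -22 - 15*(10 - 5)*3 = -22 - 75*3 = -22 - 15*15 = -22 - 225 = -247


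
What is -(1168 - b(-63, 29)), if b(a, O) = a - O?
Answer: -1260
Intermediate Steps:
-(1168 - b(-63, 29)) = -(1168 - (-63 - 1*29)) = -(1168 - (-63 - 29)) = -(1168 - 1*(-92)) = -(1168 + 92) = -1*1260 = -1260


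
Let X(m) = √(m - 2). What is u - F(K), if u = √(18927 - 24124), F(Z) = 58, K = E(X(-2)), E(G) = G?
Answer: -58 + I*√5197 ≈ -58.0 + 72.09*I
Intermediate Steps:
X(m) = √(-2 + m)
K = 2*I (K = √(-2 - 2) = √(-4) = 2*I ≈ 2.0*I)
u = I*√5197 (u = √(-5197) = I*√5197 ≈ 72.09*I)
u - F(K) = I*√5197 - 1*58 = I*√5197 - 58 = -58 + I*√5197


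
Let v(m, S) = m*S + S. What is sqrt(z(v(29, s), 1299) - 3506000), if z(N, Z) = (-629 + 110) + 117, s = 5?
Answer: I*sqrt(3506402) ≈ 1872.5*I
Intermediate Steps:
v(m, S) = S + S*m (v(m, S) = S*m + S = S + S*m)
z(N, Z) = -402 (z(N, Z) = -519 + 117 = -402)
sqrt(z(v(29, s), 1299) - 3506000) = sqrt(-402 - 3506000) = sqrt(-3506402) = I*sqrt(3506402)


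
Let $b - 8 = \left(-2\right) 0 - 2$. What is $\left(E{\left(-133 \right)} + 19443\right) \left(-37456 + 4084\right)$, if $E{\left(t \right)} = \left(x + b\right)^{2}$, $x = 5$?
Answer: $-652889808$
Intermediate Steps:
$b = 6$ ($b = 8 - 2 = 6$)
$E{\left(t \right)} = 121$ ($E{\left(t \right)} = \left(5 + 6\right)^{2} = 11^{2} = 121$)
$\left(E{\left(-133 \right)} + 19443\right) \left(-37456 + 4084\right) = \left(121 + 19443\right) \left(-37456 + 4084\right) = 19564 \left(-33372\right) = -652889808$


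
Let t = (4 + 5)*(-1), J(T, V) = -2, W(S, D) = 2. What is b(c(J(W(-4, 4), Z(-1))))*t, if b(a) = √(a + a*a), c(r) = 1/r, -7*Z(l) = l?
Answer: -9*I/2 ≈ -4.5*I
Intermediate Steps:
Z(l) = -l/7
t = -9 (t = 9*(-1) = -9)
b(a) = √(a + a²)
b(c(J(W(-4, 4), Z(-1))))*t = √((1 + 1/(-2))/(-2))*(-9) = √(-(1 - ½)/2)*(-9) = √(-½*½)*(-9) = √(-¼)*(-9) = (I/2)*(-9) = -9*I/2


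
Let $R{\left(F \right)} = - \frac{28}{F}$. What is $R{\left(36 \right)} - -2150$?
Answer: $\frac{19343}{9} \approx 2149.2$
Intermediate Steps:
$R{\left(36 \right)} - -2150 = - \frac{28}{36} - -2150 = \left(-28\right) \frac{1}{36} + 2150 = - \frac{7}{9} + 2150 = \frac{19343}{9}$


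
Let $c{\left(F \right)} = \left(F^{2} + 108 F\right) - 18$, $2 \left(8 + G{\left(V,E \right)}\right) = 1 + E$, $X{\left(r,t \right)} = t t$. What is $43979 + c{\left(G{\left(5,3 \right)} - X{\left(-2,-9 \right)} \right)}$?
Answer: $42134$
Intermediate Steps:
$X{\left(r,t \right)} = t^{2}$
$G{\left(V,E \right)} = - \frac{15}{2} + \frac{E}{2}$ ($G{\left(V,E \right)} = -8 + \frac{1 + E}{2} = -8 + \left(\frac{1}{2} + \frac{E}{2}\right) = - \frac{15}{2} + \frac{E}{2}$)
$c{\left(F \right)} = -18 + F^{2} + 108 F$
$43979 + c{\left(G{\left(5,3 \right)} - X{\left(-2,-9 \right)} \right)} = 43979 + \left(-18 + \left(\left(- \frac{15}{2} + \frac{1}{2} \cdot 3\right) - \left(-9\right)^{2}\right)^{2} + 108 \left(\left(- \frac{15}{2} + \frac{1}{2} \cdot 3\right) - \left(-9\right)^{2}\right)\right) = 43979 + \left(-18 + \left(\left(- \frac{15}{2} + \frac{3}{2}\right) - 81\right)^{2} + 108 \left(\left(- \frac{15}{2} + \frac{3}{2}\right) - 81\right)\right) = 43979 + \left(-18 + \left(-6 - 81\right)^{2} + 108 \left(-6 - 81\right)\right) = 43979 + \left(-18 + \left(-87\right)^{2} + 108 \left(-87\right)\right) = 43979 - 1845 = 42134$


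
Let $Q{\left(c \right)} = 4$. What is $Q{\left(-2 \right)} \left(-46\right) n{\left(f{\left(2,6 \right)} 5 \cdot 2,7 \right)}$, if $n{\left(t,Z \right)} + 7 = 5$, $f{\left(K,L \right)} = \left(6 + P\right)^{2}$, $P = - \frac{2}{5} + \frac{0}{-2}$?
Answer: $368$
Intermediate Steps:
$P = - \frac{2}{5}$ ($P = \left(-2\right) \frac{1}{5} + 0 \left(- \frac{1}{2}\right) = - \frac{2}{5} + 0 = - \frac{2}{5} \approx -0.4$)
$f{\left(K,L \right)} = \frac{784}{25}$ ($f{\left(K,L \right)} = \left(6 - \frac{2}{5}\right)^{2} = \left(\frac{28}{5}\right)^{2} = \frac{784}{25}$)
$n{\left(t,Z \right)} = -2$ ($n{\left(t,Z \right)} = -7 + 5 = -2$)
$Q{\left(-2 \right)} \left(-46\right) n{\left(f{\left(2,6 \right)} 5 \cdot 2,7 \right)} = 4 \left(-46\right) \left(-2\right) = \left(-184\right) \left(-2\right) = 368$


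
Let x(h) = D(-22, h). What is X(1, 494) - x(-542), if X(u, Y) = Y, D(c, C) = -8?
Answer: 502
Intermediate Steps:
x(h) = -8
X(1, 494) - x(-542) = 494 - 1*(-8) = 494 + 8 = 502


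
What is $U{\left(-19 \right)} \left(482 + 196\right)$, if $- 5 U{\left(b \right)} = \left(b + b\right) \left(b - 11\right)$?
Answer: $-154584$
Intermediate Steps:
$U{\left(b \right)} = - \frac{2 b \left(-11 + b\right)}{5}$ ($U{\left(b \right)} = - \frac{\left(b + b\right) \left(b - 11\right)}{5} = - \frac{2 b \left(-11 + b\right)}{5}$)
$U{\left(-19 \right)} \left(482 + 196\right) = \frac{2}{5} \left(-19\right) \left(11 - -19\right) \left(482 + 196\right) = \frac{2}{5} \left(-19\right) \left(11 + 19\right) 678 = \frac{2}{5} \left(-19\right) 30 \cdot 678 = \left(-228\right) 678 = -154584$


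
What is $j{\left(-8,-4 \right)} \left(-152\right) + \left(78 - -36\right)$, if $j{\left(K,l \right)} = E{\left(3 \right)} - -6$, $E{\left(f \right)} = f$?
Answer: $-1254$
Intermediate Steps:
$j{\left(K,l \right)} = 9$ ($j{\left(K,l \right)} = 3 - -6 = 3 + 6 = 9$)
$j{\left(-8,-4 \right)} \left(-152\right) + \left(78 - -36\right) = 9 \left(-152\right) + \left(78 - -36\right) = -1368 + \left(78 + 36\right) = -1368 + 114 = -1254$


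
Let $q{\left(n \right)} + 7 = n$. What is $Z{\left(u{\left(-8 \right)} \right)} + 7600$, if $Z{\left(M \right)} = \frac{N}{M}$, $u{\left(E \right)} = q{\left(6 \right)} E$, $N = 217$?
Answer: $\frac{61017}{8} \approx 7627.1$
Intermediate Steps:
$q{\left(n \right)} = -7 + n$
$u{\left(E \right)} = - E$ ($u{\left(E \right)} = \left(-7 + 6\right) E = - E$)
$Z{\left(M \right)} = \frac{217}{M}$
$Z{\left(u{\left(-8 \right)} \right)} + 7600 = \frac{217}{\left(-1\right) \left(-8\right)} + 7600 = \frac{217}{8} + 7600 = \frac{61017}{8}$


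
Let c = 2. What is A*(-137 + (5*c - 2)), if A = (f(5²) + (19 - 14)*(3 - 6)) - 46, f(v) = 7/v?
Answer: 195822/25 ≈ 7832.9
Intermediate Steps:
A = -1518/25 (A = (7/(5²) + (19 - 14)*(3 - 6)) - 46 = (7/25 + 5*(-3)) - 46 = (7*(1/25) - 15) - 46 = (7/25 - 15) - 46 = -368/25 - 46 = -1518/25 ≈ -60.720)
A*(-137 + (5*c - 2)) = -1518*(-137 + (5*2 - 2))/25 = -1518*(-137 + (10 - 2))/25 = -1518*(-137 + 8)/25 = -1518/25*(-129) = 195822/25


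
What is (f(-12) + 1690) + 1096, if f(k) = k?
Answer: 2774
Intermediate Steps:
(f(-12) + 1690) + 1096 = (-12 + 1690) + 1096 = 1678 + 1096 = 2774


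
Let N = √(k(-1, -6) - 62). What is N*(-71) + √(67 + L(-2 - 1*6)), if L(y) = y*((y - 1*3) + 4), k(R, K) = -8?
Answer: √123 - 71*I*√70 ≈ 11.091 - 594.03*I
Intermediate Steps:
L(y) = y*(1 + y) (L(y) = y*((y - 3) + 4) = y*((-3 + y) + 4) = y*(1 + y))
N = I*√70 (N = √(-8 - 62) = √(-70) = I*√70 ≈ 8.3666*I)
N*(-71) + √(67 + L(-2 - 1*6)) = (I*√70)*(-71) + √(67 + (-2 - 1*6)*(1 + (-2 - 1*6))) = -71*I*√70 + √(67 + (-2 - 6)*(1 + (-2 - 6))) = -71*I*√70 + √(67 - 8*(1 - 8)) = -71*I*√70 + √(67 - 8*(-7)) = -71*I*√70 + √(67 + 56) = -71*I*√70 + √123 = √123 - 71*I*√70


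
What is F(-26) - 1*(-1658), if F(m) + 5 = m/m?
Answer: 1654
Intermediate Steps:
F(m) = -4 (F(m) = -5 + m/m = -5 + 1 = -4)
F(-26) - 1*(-1658) = -4 - 1*(-1658) = -4 + 1658 = 1654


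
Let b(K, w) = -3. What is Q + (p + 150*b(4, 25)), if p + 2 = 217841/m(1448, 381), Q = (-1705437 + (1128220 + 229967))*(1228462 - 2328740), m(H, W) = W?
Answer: 145569255071129/381 ≈ 3.8207e+11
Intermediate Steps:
Q = 382071535500 (Q = (-1705437 + 1358187)*(-1100278) = -347250*(-1100278) = 382071535500)
p = 217079/381 (p = -2 + 217841/381 = 217079/381 ≈ 569.76)
Q + (p + 150*b(4, 25)) = 382071535500 + (217079/381 + 150*(-3)) = 382071535500 + (217079/381 - 450) = 382071535500 + 45629/381 = 145569255071129/381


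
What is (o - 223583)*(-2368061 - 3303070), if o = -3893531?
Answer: 23348692835934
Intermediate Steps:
(o - 223583)*(-2368061 - 3303070) = (-3893531 - 223583)*(-2368061 - 3303070) = -4117114*(-5671131) = 23348692835934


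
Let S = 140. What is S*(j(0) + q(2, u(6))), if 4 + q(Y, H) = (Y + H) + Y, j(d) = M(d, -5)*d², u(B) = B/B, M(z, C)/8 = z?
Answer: 140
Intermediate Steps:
M(z, C) = 8*z
u(B) = 1
j(d) = 8*d³ (j(d) = (8*d)*d² = 8*d³)
q(Y, H) = -4 + H + 2*Y (q(Y, H) = -4 + ((Y + H) + Y) = -4 + ((H + Y) + Y) = -4 + (H + 2*Y) = -4 + H + 2*Y)
S*(j(0) + q(2, u(6))) = 140*(8*0³ + (-4 + 1 + 2*2)) = 140*(8*0 + (-4 + 1 + 4)) = 140*(0 + 1) = 140*1 = 140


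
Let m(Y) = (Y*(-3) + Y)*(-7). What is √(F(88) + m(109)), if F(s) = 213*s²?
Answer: 31*√1718 ≈ 1284.9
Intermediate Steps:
m(Y) = 14*Y (m(Y) = (-3*Y + Y)*(-7) = -2*Y*(-7) = 14*Y)
√(F(88) + m(109)) = √(213*88² + 14*109) = √(213*7744 + 1526) = √(1649472 + 1526) = √1650998 = 31*√1718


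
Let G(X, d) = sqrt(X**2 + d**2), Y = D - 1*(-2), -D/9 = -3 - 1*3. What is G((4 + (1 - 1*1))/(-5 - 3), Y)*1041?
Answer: 1041*sqrt(12545)/2 ≈ 58298.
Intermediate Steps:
D = 54 (D = -9*(-3 - 1*3) = -9*(-3 - 3) = -9*(-6) = 54)
Y = 56 (Y = 54 - 1*(-2) = 54 + 2 = 56)
G((4 + (1 - 1*1))/(-5 - 3), Y)*1041 = sqrt(((4 + (1 - 1*1))/(-5 - 3))**2 + 56**2)*1041 = sqrt(((4 + (1 - 1))/(-8))**2 + 3136)*1041 = sqrt(((4 + 0)*(-1/8))**2 + 3136)*1041 = sqrt((4*(-1/8))**2 + 3136)*1041 = sqrt((-1/2)**2 + 3136)*1041 = sqrt(1/4 + 3136)*1041 = sqrt(12545/4)*1041 = (sqrt(12545)/2)*1041 = 1041*sqrt(12545)/2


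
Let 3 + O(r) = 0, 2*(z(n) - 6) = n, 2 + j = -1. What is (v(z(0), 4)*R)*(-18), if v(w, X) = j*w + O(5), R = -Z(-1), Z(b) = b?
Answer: 378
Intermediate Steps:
j = -3 (j = -2 - 1 = -3)
z(n) = 6 + n/2
O(r) = -3 (O(r) = -3 + 0 = -3)
R = 1 (R = -1*(-1) = 1)
v(w, X) = -3 - 3*w (v(w, X) = -3*w - 3 = -3 - 3*w)
(v(z(0), 4)*R)*(-18) = ((-3 - 3*(6 + (½)*0))*1)*(-18) = ((-3 - 3*(6 + 0))*1)*(-18) = ((-3 - 3*6)*1)*(-18) = ((-3 - 18)*1)*(-18) = -21*1*(-18) = -21*(-18) = 378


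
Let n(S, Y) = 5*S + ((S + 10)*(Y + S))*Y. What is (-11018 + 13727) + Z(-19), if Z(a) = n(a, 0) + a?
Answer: 2595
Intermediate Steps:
n(S, Y) = 5*S + Y*(10 + S)*(S + Y) (n(S, Y) = 5*S + ((10 + S)*(S + Y))*Y = 5*S + Y*(10 + S)*(S + Y))
Z(a) = 6*a (Z(a) = (5*a + 10*0² + a*0² + 0*a² + 10*a*0) + a = (5*a + 10*0 + a*0 + 0 + 0) + a = (5*a + 0 + 0 + 0 + 0) + a = 5*a + a = 6*a)
(-11018 + 13727) + Z(-19) = (-11018 + 13727) + 6*(-19) = 2709 - 114 = 2595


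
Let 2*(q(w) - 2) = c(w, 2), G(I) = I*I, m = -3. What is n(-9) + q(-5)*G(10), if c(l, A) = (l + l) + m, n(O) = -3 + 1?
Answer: -452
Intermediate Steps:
G(I) = I²
n(O) = -2
c(l, A) = -3 + 2*l (c(l, A) = (l + l) - 3 = 2*l - 3 = -3 + 2*l)
q(w) = ½ + w (q(w) = 2 + (-3 + 2*w)/2 = 2 + (-3/2 + w) = ½ + w)
n(-9) + q(-5)*G(10) = -2 + (½ - 5)*10² = -2 - 9/2*100 = -2 - 450 = -452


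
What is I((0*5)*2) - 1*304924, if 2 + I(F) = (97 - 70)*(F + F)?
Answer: -304926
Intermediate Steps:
I(F) = -2 + 54*F (I(F) = -2 + (97 - 70)*(F + F) = -2 + 27*(2*F) = -2 + 54*F)
I((0*5)*2) - 1*304924 = (-2 + 54*((0*5)*2)) - 1*304924 = (-2 + 54*(0*2)) - 304924 = (-2 + 54*0) - 304924 = (-2 + 0) - 304924 = -2 - 304924 = -304926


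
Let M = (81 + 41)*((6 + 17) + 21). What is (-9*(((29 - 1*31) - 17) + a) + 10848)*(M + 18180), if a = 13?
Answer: 256720296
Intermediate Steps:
M = 5368 (M = 122*(23 + 21) = 122*44 = 5368)
(-9*(((29 - 1*31) - 17) + a) + 10848)*(M + 18180) = (-9*(((29 - 1*31) - 17) + 13) + 10848)*(5368 + 18180) = (-9*(((29 - 31) - 17) + 13) + 10848)*23548 = (-9*((-2 - 17) + 13) + 10848)*23548 = (-9*(-19 + 13) + 10848)*23548 = (-9*(-6) + 10848)*23548 = (54 + 10848)*23548 = 10902*23548 = 256720296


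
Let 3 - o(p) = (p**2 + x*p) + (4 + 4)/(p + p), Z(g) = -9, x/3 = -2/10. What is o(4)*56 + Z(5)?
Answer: -3293/5 ≈ -658.60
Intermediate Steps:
x = -3/5 (x = 3*(-2/10) = 3*(-2*1/10) = 3*(-1/5) = -3/5 ≈ -0.60000)
o(p) = 3 - p**2 - 4/p + 3*p/5 (o(p) = 3 - ((p**2 - 3*p/5) + (4 + 4)/(p + p)) = 3 - ((p**2 - 3*p/5) + 8/((2*p))) = 3 - ((p**2 - 3*p/5) + 8*(1/(2*p))) = 3 - ((p**2 - 3*p/5) + 4/p) = 3 - (p**2 + 4/p - 3*p/5) = 3 + (-p**2 - 4/p + 3*p/5) = 3 - p**2 - 4/p + 3*p/5)
o(4)*56 + Z(5) = (3 - 1*4**2 - 4/4 + (3/5)*4)*56 - 9 = (3 - 1*16 - 4*1/4 + 12/5)*56 - 9 = (3 - 16 - 1 + 12/5)*56 - 9 = -58/5*56 - 9 = -3248/5 - 9 = -3293/5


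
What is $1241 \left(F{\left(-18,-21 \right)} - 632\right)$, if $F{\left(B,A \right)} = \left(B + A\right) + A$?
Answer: $-858772$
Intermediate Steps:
$F{\left(B,A \right)} = B + 2 A$ ($F{\left(B,A \right)} = \left(A + B\right) + A = B + 2 A$)
$1241 \left(F{\left(-18,-21 \right)} - 632\right) = 1241 \left(\left(-18 + 2 \left(-21\right)\right) - 632\right) = 1241 \left(\left(-18 - 42\right) - 632\right) = 1241 \left(-60 - 632\right) = 1241 \left(-692\right) = -858772$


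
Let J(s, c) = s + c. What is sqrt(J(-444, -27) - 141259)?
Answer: I*sqrt(141730) ≈ 376.47*I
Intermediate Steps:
J(s, c) = c + s
sqrt(J(-444, -27) - 141259) = sqrt((-27 - 444) - 141259) = sqrt(-471 - 141259) = sqrt(-141730) = I*sqrt(141730)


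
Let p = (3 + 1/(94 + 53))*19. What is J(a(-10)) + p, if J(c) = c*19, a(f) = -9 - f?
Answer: 11191/147 ≈ 76.129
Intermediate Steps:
J(c) = 19*c
p = 8398/147 (p = (3 + 1/147)*19 = (442/147)*19 = 8398/147 ≈ 57.129)
J(a(-10)) + p = 19*(-9 - 1*(-10)) + 8398/147 = 19*(-9 + 10) + 8398/147 = 19*1 + 8398/147 = 19 + 8398/147 = 11191/147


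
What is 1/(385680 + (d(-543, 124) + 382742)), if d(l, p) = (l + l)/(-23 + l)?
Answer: 283/217463969 ≈ 1.3014e-6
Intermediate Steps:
d(l, p) = 2*l/(-23 + l) (d(l, p) = (2*l)/(-23 + l) = 2*l/(-23 + l))
1/(385680 + (d(-543, 124) + 382742)) = 1/(385680 + (2*(-543)/(-23 - 543) + 382742)) = 1/(385680 + (2*(-543)/(-566) + 382742)) = 1/(385680 + (2*(-543)*(-1/566) + 382742)) = 1/(385680 + (543/283 + 382742)) = 1/(385680 + 108316529/283) = 1/(217463969/283) = 283/217463969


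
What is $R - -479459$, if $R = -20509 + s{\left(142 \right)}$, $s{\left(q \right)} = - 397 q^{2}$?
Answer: $-7546158$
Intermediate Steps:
$R = -8025617$ ($R = -20509 - 397 \cdot 142^{2} = -20509 - 8005108 = -8025617$)
$R - -479459 = -8025617 - -479459 = -8025617 + 479459 = -7546158$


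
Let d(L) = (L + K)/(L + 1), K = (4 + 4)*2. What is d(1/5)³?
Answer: 19683/8 ≈ 2460.4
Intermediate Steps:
K = 16 (K = 8*2 = 16)
d(L) = (16 + L)/(1 + L) (d(L) = (L + 16)/(L + 1) = (16 + L)/(1 + L))
d(1/5)³ = ((16 + 1/5)/(1 + 1/5))³ = ((16 + 1*(⅕))/(1 + 1*(⅕)))³ = ((16 + ⅕)/(1 + ⅕))³ = ((81/5)/(6/5))³ = ((⅚)*(81/5))³ = (27/2)³ = 19683/8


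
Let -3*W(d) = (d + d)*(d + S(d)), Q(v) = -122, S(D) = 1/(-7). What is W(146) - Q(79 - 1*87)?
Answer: -295570/21 ≈ -14075.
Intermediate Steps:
S(D) = -⅐
W(d) = -2*d*(-⅐ + d)/3 (W(d) = -(d + d)*(d - ⅐)/3 = -2*d*(-⅐ + d)/3)
W(146) - Q(79 - 1*87) = (2/21)*146*(1 - 7*146) - 1*(-122) = (2/21)*146*(1 - 1022) + 122 = (2/21)*146*(-1021) + 122 = -298132/21 + 122 = -295570/21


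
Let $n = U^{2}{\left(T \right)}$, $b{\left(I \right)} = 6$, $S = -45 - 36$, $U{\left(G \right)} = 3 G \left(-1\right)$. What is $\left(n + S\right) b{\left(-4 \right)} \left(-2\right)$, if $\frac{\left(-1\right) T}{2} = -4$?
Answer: $-5940$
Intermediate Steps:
$T = 8$ ($T = \left(-2\right) \left(-4\right) = 8$)
$U{\left(G \right)} = - 3 G$
$S = -81$ ($S = -45 - 36 = -81$)
$n = 576$ ($n = \left(\left(-3\right) 8\right)^{2} = \left(-24\right)^{2} = 576$)
$\left(n + S\right) b{\left(-4 \right)} \left(-2\right) = \left(576 - 81\right) 6 \left(-2\right) = 495 \left(-12\right) = -5940$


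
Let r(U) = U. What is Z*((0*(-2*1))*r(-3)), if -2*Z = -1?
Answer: 0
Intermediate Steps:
Z = 1/2 (Z = -1/2*(-1) = 1/2 ≈ 0.50000)
Z*((0*(-2*1))*r(-3)) = ((0*(-2*1))*(-3))/2 = ((0*(-2))*(-3))/2 = (0*(-3))/2 = (1/2)*0 = 0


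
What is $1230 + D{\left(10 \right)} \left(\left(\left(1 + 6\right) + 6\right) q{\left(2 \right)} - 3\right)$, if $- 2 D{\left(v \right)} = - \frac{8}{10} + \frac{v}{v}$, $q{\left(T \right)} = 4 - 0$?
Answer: $\frac{12251}{10} \approx 1225.1$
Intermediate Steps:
$q{\left(T \right)} = 4$ ($q{\left(T \right)} = 4 + 0 = 4$)
$D{\left(v \right)} = - \frac{1}{10}$ ($D{\left(v \right)} = - \frac{- \frac{8}{10} + \frac{v}{v}}{2} = - \frac{\left(-8\right) \frac{1}{10} + 1}{2} = - \frac{- \frac{4}{5} + 1}{2} = \left(- \frac{1}{2}\right) \frac{1}{5} = - \frac{1}{10}$)
$1230 + D{\left(10 \right)} \left(\left(\left(1 + 6\right) + 6\right) q{\left(2 \right)} - 3\right) = 1230 - \frac{\left(\left(1 + 6\right) + 6\right) 4 - 3}{10} = 1230 - \frac{\left(7 + 6\right) 4 - 3}{10} = 1230 - \frac{13 \cdot 4 - 3}{10} = 1230 - \frac{52 - 3}{10} = 1230 - \frac{49}{10} = \frac{12251}{10}$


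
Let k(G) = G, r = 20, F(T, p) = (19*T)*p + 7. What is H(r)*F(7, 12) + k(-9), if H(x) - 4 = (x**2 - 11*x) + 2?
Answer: 298149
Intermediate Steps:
F(T, p) = 7 + 19*T*p (F(T, p) = 19*T*p + 7 = 7 + 19*T*p)
H(x) = 6 + x**2 - 11*x (H(x) = 4 + ((x**2 - 11*x) + 2) = 4 + (2 + x**2 - 11*x) = 6 + x**2 - 11*x)
H(r)*F(7, 12) + k(-9) = (6 + 20**2 - 11*20)*(7 + 19*7*12) - 9 = (6 + 400 - 220)*(7 + 1596) - 9 = 186*1603 - 9 = 298158 - 9 = 298149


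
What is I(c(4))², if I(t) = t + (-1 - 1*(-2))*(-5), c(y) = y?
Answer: 1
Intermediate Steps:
I(t) = -5 + t (I(t) = t + (-1 + 2)*(-5) = t + 1*(-5) = t - 5 = -5 + t)
I(c(4))² = (-5 + 4)² = (-1)² = 1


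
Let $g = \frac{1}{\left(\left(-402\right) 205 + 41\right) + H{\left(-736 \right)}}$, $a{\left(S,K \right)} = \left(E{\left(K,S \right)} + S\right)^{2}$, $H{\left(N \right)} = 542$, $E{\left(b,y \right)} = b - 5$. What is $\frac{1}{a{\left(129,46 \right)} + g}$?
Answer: $\frac{81827}{2364800299} \approx 3.4602 \cdot 10^{-5}$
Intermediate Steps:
$E{\left(b,y \right)} = -5 + b$ ($E{\left(b,y \right)} = b - 5 = -5 + b$)
$a{\left(S,K \right)} = \left(-5 + K + S\right)^{2}$ ($a{\left(S,K \right)} = \left(\left(-5 + K\right) + S\right)^{2} = \left(-5 + K + S\right)^{2}$)
$g = - \frac{1}{81827}$ ($g = \frac{1}{\left(\left(-402\right) 205 + 41\right) + 542} = \frac{1}{\left(-82410 + 41\right) + 542} = \frac{1}{-82369 + 542} = \frac{1}{-81827} = - \frac{1}{81827} \approx -1.2221 \cdot 10^{-5}$)
$\frac{1}{a{\left(129,46 \right)} + g} = \frac{1}{\left(-5 + 46 + 129\right)^{2} - \frac{1}{81827}} = \frac{1}{170^{2} - \frac{1}{81827}} = \frac{1}{28900 - \frac{1}{81827}} = \frac{1}{\frac{2364800299}{81827}} = \frac{81827}{2364800299}$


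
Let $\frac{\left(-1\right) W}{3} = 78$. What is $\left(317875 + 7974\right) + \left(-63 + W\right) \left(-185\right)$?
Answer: $380794$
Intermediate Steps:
$W = -234$ ($W = \left(-3\right) 78 = -234$)
$\left(317875 + 7974\right) + \left(-63 + W\right) \left(-185\right) = \left(317875 + 7974\right) + \left(-63 - 234\right) \left(-185\right) = 325849 - -54945 = 325849 + 54945 = 380794$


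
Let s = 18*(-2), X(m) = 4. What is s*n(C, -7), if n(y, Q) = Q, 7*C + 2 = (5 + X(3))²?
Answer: 252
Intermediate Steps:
C = 79/7 (C = -2/7 + (5 + 4)²/7 = -2/7 + (⅐)*9² = -2/7 + (⅐)*81 = -2/7 + 81/7 = 79/7 ≈ 11.286)
s = -36
s*n(C, -7) = -36*(-7) = 252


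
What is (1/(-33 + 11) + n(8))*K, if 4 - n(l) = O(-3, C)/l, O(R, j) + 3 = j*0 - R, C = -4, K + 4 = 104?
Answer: 4350/11 ≈ 395.45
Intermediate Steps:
K = 100 (K = -4 + 104 = 100)
O(R, j) = -3 - R (O(R, j) = -3 + (j*0 - R) = -3 + (0 - R) = -3 - R)
n(l) = 4 (n(l) = 4 - (-3 - 1*(-3))/l = 4 - (-3 + 3)/l = 4 - 0/l = 4 - 1*0 = 4 + 0 = 4)
(1/(-33 + 11) + n(8))*K = (1/(-33 + 11) + 4)*100 = (1/(-22) + 4)*100 = (-1/22 + 4)*100 = (87/22)*100 = 4350/11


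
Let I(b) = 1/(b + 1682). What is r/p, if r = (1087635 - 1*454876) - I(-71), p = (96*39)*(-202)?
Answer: -254843687/304594992 ≈ -0.83666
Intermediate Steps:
I(b) = 1/(1682 + b)
p = -756288 (p = 3744*(-202) = -756288)
r = 1019374748/1611 (r = (1087635 - 1*454876) - 1/(1682 - 71) = (1087635 - 454876) - 1/1611 = 632759 - 1*1/1611 = 632759 - 1/1611 = 1019374748/1611 ≈ 6.3276e+5)
r/p = (1019374748/1611)/(-756288) = (1019374748/1611)*(-1/756288) = -254843687/304594992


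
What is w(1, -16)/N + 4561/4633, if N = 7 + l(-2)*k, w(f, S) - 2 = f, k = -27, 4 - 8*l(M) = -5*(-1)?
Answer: 489755/384539 ≈ 1.2736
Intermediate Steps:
l(M) = -1/8 (l(M) = 1/2 - (-5)*(-1)/8 = 1/2 - 1/8*5 = 1/2 - 5/8 = -1/8)
w(f, S) = 2 + f
N = 83/8 (N = 7 - 1/8*(-27) = 7 + 27/8 = 83/8 ≈ 10.375)
w(1, -16)/N + 4561/4633 = (2 + 1)/(83/8) + 4561/4633 = 3*(8/83) + 4561*(1/4633) = 24/83 + 4561/4633 = 489755/384539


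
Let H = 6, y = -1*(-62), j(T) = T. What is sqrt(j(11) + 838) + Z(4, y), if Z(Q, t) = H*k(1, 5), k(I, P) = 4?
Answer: 24 + sqrt(849) ≈ 53.138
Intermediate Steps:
y = 62
Z(Q, t) = 24 (Z(Q, t) = 6*4 = 24)
sqrt(j(11) + 838) + Z(4, y) = sqrt(11 + 838) + 24 = sqrt(849) + 24 = 24 + sqrt(849)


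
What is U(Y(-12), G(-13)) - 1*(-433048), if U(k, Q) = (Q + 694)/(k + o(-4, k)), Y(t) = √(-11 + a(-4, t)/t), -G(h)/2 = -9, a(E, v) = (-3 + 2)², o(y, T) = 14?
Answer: 153749128/355 - 1424*I*√399/2485 ≈ 4.331e+5 - 11.446*I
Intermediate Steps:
a(E, v) = 1 (a(E, v) = (-1)² = 1)
G(h) = 18 (G(h) = -2*(-9) = 18)
Y(t) = √(-11 + 1/t)
U(k, Q) = (694 + Q)/(14 + k) (U(k, Q) = (Q + 694)/(k + 14) = (694 + Q)/(14 + k))
U(Y(-12), G(-13)) - 1*(-433048) = (694 + 18)/(14 + √(-11 + 1/(-12))) - 1*(-433048) = 712/(14 + √(-11 - 1/12)) + 433048 = 712/(14 + √(-133/12)) + 433048 = 712/(14 + I*√399/6) + 433048 = 433048 + 712/(14 + I*√399/6)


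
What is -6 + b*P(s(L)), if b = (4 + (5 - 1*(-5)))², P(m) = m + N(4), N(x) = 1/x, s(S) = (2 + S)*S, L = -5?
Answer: 2983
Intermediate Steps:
s(S) = S*(2 + S)
N(x) = 1/x
P(m) = ¼ + m (P(m) = m + 1/4 = m + ¼ = ¼ + m)
b = 196 (b = (4 + (5 + 5))² = (4 + 10)² = 14² = 196)
-6 + b*P(s(L)) = -6 + 196*(¼ - 5*(2 - 5)) = -6 + 196*(¼ - 5*(-3)) = -6 + 196*(¼ + 15) = -6 + 196*(61/4) = -6 + 2989 = 2983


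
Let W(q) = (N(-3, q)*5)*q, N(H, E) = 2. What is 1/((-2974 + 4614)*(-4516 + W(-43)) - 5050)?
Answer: -1/8116490 ≈ -1.2321e-7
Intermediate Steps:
W(q) = 10*q (W(q) = (2*5)*q = 10*q)
1/((-2974 + 4614)*(-4516 + W(-43)) - 5050) = 1/((-2974 + 4614)*(-4516 + 10*(-43)) - 5050) = 1/(1640*(-4516 - 430) - 5050) = 1/(1640*(-4946) - 5050) = 1/(-8111440 - 5050) = 1/(-8116490) = -1/8116490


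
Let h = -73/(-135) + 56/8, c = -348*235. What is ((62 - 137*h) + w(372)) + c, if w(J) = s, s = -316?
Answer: -11214056/135 ≈ -83067.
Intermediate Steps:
c = -81780
w(J) = -316
h = 1018/135 (h = -73*(-1/135) + 56*(1/8) = 73/135 + 7 = 1018/135 ≈ 7.5407)
((62 - 137*h) + w(372)) + c = ((62 - 137*1018/135) - 316) - 81780 = ((62 - 139466/135) - 316) - 81780 = (-131096/135 - 316) - 81780 = -173756/135 - 81780 = -11214056/135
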